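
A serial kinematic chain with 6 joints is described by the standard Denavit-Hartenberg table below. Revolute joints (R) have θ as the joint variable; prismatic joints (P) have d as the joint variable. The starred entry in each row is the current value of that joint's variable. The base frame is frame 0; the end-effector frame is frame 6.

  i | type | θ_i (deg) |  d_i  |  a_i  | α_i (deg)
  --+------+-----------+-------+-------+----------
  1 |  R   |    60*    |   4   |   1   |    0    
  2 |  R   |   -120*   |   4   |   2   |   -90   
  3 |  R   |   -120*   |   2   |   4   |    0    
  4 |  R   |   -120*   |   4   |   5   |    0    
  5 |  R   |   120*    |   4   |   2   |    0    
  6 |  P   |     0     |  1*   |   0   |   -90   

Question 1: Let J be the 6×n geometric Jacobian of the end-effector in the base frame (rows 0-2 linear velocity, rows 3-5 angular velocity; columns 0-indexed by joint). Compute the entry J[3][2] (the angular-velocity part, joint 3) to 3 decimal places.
axis z_2 = (0.8660,0.5000,0.0000); lever o_n−o_2 = (6.7763,10.2631,0.8660)
cross product → J_v[:, 2] = (0.4330,-0.7500,5.5000)
J_ω[:, 2] = z_2
entry J[3][2] = 0.8660

0.866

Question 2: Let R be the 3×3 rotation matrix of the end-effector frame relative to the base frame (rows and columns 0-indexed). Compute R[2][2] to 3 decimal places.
0.500

End-effector z-axis (col 2 of R) = (0.4330,-0.7500,0.5000)
R[2][2] = 0.5000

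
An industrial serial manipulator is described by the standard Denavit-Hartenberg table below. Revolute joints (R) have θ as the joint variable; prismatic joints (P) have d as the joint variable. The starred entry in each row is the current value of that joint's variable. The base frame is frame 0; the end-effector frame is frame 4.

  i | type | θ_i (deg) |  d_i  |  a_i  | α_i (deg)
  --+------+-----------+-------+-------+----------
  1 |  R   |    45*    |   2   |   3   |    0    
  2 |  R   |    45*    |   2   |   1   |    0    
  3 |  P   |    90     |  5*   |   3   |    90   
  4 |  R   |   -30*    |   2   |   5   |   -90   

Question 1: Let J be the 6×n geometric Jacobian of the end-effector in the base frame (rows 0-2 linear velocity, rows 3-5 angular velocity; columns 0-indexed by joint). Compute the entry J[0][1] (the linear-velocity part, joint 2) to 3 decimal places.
axis z_1 = (0.0000,0.0000,1.0000); lever o_n−o_1 = (-7.3301,3.0000,4.5000)
cross product → J_v[:, 1] = (-3.0000,-7.3301,0.0000)
J_ω[:, 1] = z_1
entry J[0][1] = -3.0000

-3.000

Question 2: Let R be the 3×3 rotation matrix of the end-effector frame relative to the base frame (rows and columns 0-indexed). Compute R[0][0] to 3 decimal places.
End-effector x-axis (col 0 of R) = (-0.8660,0.0000,-0.5000)
R[0][0] = -0.8660

-0.866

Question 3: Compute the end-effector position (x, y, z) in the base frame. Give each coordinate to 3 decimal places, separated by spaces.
-5.209 5.121 6.500

after link 1: o_1 = (2.1213, 2.1213, 2.0000)
after link 2: o_2 = (2.1213, 3.1213, 4.0000)
after link 3: o_3 = (-0.8787, 3.1213, 9.0000)
after link 4: o_4 = (-5.2088, 5.1213, 6.5000)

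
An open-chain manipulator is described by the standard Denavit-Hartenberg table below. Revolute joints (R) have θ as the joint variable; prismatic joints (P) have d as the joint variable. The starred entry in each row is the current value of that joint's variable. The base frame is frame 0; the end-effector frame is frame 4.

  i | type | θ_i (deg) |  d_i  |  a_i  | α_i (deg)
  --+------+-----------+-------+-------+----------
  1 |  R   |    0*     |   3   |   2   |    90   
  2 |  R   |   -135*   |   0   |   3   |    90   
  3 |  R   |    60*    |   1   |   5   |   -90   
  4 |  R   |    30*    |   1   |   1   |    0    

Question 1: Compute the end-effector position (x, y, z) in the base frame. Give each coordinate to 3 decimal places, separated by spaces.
after link 1: o_1 = (2.0000, 0.0000, 3.0000)
after link 2: o_2 = (-0.1213, -0.0000, 0.8787)
after link 3: o_3 = (-2.5962, -4.3301, -0.1820)
after link 4: o_4 = (-1.9365, -5.5801, -0.2293)

-1.936 -5.580 -0.229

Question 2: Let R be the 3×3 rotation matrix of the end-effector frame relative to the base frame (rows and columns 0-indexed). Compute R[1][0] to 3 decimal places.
-0.750

End-effector x-axis (col 0 of R) = (0.0474,-0.7500,-0.6597)
R[1][0] = -0.7500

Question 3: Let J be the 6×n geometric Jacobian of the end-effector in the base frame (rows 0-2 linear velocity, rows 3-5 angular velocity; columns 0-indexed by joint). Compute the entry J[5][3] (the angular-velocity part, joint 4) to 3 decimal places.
axis z_3 = (0.6124,-0.5000,0.6124); lever o_n−o_3 = (0.6597,-1.2500,-0.0474)
cross product → J_v[:, 3] = (0.7891,0.4330,-0.4356)
J_ω[:, 3] = z_3
entry J[5][3] = 0.6124

0.612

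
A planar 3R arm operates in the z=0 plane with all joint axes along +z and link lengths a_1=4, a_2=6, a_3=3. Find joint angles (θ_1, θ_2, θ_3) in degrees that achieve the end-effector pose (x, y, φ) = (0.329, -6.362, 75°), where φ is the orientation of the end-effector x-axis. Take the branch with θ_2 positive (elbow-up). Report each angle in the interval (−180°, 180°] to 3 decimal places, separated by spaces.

-120.000 44.996 150.004

wrist centre = target − a_3·(cos φ, sin φ) = (-0.4475, -9.2598)
cos θ_2 = (85.9437−4²−6²)/(2·4·6) = 0.7072; θ_2 = 44.9957° (elbow-up)
β = atan2(-9.2598,-0.4475) = -92.7665°; ψ = atan2(4.2423,8.2430) = 27.2330°
θ_1 = β − ψ = -119.9996°
θ_3 = φ − θ_1 − θ_2 = 150.0039° (wrapped to (-180°,180°])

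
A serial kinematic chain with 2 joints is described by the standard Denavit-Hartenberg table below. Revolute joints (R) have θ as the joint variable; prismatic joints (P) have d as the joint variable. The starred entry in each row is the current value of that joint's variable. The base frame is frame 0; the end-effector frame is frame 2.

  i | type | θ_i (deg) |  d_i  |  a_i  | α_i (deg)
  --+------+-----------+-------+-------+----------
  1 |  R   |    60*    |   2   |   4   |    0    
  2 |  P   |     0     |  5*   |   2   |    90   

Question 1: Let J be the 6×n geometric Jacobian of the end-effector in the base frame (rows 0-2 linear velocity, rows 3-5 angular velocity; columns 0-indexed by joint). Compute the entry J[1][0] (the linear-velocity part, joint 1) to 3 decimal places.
axis z_0 = ẑ; lever o_n−o_0 = (3.0000,5.1962,7.0000)
cross product → J_v[:, 0] = (-5.1962,3.0000,0.0000)
J_ω[:, 0] = z_0
entry J[1][0] = 3.0000

3.000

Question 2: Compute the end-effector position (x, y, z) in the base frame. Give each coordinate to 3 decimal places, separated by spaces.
after link 1: o_1 = (2.0000, 3.4641, 2.0000)
after link 2: o_2 = (3.0000, 5.1962, 7.0000)

3.000 5.196 7.000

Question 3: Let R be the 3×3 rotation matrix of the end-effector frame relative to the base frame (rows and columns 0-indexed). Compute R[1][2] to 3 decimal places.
End-effector z-axis (col 2 of R) = (0.8660,-0.5000,0.0000)
R[1][2] = -0.5000

-0.500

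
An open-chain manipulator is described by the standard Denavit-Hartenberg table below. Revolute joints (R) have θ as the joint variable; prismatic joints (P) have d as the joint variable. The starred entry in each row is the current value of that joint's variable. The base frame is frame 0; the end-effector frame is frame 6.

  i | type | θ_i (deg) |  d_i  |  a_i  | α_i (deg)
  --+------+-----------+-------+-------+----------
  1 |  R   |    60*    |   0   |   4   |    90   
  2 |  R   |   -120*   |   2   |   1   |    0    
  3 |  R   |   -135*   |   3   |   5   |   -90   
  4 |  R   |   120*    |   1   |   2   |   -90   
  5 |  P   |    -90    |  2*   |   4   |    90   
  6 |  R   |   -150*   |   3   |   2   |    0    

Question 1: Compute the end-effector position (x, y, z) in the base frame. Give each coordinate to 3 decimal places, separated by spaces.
5.085 -3.924 2.764

after link 1: o_1 = (2.0000, 3.4641, 0.0000)
after link 2: o_2 = (3.4821, 2.0311, -0.8660)
after link 3: o_3 = (5.4331, -0.5896, 3.9636)
after link 4: o_4 = (3.5795, -0.3360, 2.7389)
after link 5: o_5 = (2.7378, -3.7938, 0.0306)
after link 6: o_6 = (5.0852, -3.9243, 2.7642)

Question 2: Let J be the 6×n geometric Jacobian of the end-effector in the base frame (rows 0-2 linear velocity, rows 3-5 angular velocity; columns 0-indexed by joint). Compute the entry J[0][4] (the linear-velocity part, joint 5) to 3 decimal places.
0.545

prismatic axis z_4 = (0.5451,-0.0559,-0.8365)
J_v[:, 4] = z_4; J_ω[:, 4] = (0,0,0)
entry J[0][4] = 0.5451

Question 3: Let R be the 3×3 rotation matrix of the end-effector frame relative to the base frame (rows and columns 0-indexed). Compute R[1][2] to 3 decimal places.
End-effector z-axis (col 2 of R) = (0.6853,-0.5451,0.4830)
R[1][2] = -0.5451

-0.545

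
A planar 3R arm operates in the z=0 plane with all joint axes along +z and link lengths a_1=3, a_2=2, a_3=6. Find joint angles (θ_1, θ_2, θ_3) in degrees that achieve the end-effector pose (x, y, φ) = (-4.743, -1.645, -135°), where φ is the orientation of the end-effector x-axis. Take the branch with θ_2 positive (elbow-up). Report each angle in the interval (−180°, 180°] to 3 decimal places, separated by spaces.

60.008 120.010 44.982

wrist centre = target − a_3·(cos φ, sin φ) = (-0.5004, 2.5976)
cos θ_2 = (6.9981−3²−2²)/(2·3·2) = -0.5002; θ_2 = 120.0105° (elbow-up)
β = atan2(2.5976,-0.5004) = 100.9028°; ψ = atan2(1.7319,1.9997) = 40.8949°
θ_1 = β − ψ = 60.0079°
θ_3 = φ − θ_1 − θ_2 = 44.9816° (wrapped to (-180°,180°])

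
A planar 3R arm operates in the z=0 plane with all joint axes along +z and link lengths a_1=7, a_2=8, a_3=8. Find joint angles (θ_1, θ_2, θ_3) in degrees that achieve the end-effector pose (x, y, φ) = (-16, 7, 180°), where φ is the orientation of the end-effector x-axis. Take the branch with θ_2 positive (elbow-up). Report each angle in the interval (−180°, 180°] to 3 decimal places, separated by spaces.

90.000 90.000 0.000

wrist centre = target − a_3·(cos φ, sin φ) = (-8.0000, 7.0000)
cos θ_2 = (113.0000−7²−8²)/(2·7·8) = -0.0000; θ_2 = 90.0000° (elbow-up)
β = atan2(7.0000,-8.0000) = 138.8141°; ψ = atan2(8.0000,7.0000) = 48.8141°
θ_1 = β − ψ = 90.0000°
θ_3 = φ − θ_1 − θ_2 = 0.0000° (wrapped to (-180°,180°])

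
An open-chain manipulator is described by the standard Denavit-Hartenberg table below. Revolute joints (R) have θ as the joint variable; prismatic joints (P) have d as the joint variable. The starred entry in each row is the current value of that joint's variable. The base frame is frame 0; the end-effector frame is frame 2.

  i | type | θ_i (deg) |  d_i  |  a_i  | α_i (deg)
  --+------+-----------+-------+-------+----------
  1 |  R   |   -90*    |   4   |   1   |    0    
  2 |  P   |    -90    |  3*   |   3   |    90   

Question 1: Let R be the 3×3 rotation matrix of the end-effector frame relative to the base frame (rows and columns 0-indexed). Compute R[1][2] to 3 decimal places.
End-effector z-axis (col 2 of R) = (-0.0000,1.0000,0.0000)
R[1][2] = 1.0000

1.000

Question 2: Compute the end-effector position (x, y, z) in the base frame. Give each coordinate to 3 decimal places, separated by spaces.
-3.000 -1.000 7.000

after link 1: o_1 = (0.0000, -1.0000, 4.0000)
after link 2: o_2 = (-3.0000, -1.0000, 7.0000)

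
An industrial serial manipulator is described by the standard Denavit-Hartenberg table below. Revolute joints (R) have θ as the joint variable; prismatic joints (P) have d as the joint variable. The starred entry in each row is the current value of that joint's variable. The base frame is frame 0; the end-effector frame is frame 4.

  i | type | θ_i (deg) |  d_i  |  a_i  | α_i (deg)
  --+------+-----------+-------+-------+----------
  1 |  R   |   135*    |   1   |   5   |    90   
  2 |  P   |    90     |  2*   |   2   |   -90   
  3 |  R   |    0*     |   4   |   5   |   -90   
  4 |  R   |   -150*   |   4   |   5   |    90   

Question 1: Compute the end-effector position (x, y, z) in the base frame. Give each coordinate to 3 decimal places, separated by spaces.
-0.354 -2.475 3.670

after link 1: o_1 = (-3.5355, 3.5355, 1.0000)
after link 2: o_2 = (-2.1213, 4.9497, 3.0000)
after link 3: o_3 = (0.7071, 2.1213, 8.0000)
after link 4: o_4 = (-0.3536, -2.4749, 3.6699)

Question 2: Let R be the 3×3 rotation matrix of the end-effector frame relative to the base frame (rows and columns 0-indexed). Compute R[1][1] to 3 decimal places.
-0.707

End-effector y-axis (col 1 of R) = (-0.7071,-0.7071,-0.0000)
R[1][1] = -0.7071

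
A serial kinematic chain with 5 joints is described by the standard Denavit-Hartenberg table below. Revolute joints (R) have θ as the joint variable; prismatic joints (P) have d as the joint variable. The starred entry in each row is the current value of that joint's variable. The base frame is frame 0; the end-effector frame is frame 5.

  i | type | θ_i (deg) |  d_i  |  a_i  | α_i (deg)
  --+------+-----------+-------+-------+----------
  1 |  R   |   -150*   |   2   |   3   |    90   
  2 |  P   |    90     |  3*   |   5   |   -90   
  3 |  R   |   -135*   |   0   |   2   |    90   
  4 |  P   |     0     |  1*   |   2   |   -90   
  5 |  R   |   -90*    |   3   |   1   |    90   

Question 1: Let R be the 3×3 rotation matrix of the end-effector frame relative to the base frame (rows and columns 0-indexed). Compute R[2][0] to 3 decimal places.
-0.707

End-effector x-axis (col 0 of R) = (0.3536,-0.6124,-0.7071)
R[2][0] = -0.7071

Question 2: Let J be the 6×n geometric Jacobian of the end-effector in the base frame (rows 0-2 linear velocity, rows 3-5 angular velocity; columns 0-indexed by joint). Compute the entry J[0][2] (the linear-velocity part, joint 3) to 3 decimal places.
-2.121

axis z_2 = (0.8660,0.5000,0.0000); lever o_n−o_2 = (1.8910,2.7247,-4.2426)
cross product → J_v[:, 2] = (-2.1213,3.6742,1.4142)
J_ω[:, 2] = z_2
entry J[0][2] = -2.1213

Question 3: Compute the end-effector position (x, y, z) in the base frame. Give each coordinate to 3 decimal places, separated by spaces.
-2.207 3.823 2.757

after link 1: o_1 = (-2.5981, -1.5000, 2.0000)
after link 2: o_2 = (-4.0981, 1.0981, 7.0000)
after link 3: o_3 = (-4.8052, 2.3228, 5.5858)
after link 4: o_4 = (-5.1587, 2.9352, 3.4645)
after link 5: o_5 = (-2.2071, 3.8228, 2.7574)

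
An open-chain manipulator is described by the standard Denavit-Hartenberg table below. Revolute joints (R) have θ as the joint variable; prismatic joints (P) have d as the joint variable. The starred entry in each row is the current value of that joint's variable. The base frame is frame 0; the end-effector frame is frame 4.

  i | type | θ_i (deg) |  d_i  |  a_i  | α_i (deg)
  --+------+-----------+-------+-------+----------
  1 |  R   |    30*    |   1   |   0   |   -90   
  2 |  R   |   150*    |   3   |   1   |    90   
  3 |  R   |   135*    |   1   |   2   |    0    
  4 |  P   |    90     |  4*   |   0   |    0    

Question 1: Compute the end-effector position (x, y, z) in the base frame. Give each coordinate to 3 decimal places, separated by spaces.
after link 1: o_1 = (0.0000, 0.0000, 1.0000)
after link 2: o_2 = (-2.2500, 2.1651, 0.5000)
after link 3: o_3 = (-1.4634, 4.2522, 0.3411)
after link 4: o_4 = (0.2686, 5.2522, -3.1230)

0.269 5.252 -3.123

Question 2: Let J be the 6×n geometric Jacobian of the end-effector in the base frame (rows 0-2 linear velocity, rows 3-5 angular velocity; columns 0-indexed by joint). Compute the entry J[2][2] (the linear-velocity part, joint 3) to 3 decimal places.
axis z_2 = (0.4330,0.2500,-0.8660); lever o_n−o_2 = (2.5186,3.0871,-3.6230)
cross product → J_v[:, 2] = (1.7678,-0.6124,0.7071)
J_ω[:, 2] = z_2
entry J[2][2] = 0.7071

0.707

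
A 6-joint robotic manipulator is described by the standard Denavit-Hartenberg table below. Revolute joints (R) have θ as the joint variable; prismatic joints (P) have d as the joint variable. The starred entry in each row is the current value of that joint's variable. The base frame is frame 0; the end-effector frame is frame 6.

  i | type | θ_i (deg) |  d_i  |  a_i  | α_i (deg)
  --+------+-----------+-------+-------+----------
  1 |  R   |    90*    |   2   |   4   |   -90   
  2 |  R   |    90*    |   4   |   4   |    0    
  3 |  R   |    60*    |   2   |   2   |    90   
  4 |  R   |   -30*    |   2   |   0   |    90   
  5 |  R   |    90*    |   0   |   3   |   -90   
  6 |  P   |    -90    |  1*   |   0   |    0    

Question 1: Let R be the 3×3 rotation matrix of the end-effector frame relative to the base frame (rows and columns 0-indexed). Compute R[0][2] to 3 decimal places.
End-effector z-axis (col 2 of R) = (-0.5000,0.7500,0.4330)
R[0][2] = -0.5000

-0.500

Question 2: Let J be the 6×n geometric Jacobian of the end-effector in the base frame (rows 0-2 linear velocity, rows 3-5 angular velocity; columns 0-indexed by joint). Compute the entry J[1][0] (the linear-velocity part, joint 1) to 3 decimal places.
axis z_0 = ẑ; lever o_n−o_0 = (-6.5000,5.5179,-6.8971)
cross product → J_v[:, 0] = (-5.5179,-6.5000,0.0000)
J_ω[:, 0] = z_0
entry J[1][0] = -6.5000

-6.500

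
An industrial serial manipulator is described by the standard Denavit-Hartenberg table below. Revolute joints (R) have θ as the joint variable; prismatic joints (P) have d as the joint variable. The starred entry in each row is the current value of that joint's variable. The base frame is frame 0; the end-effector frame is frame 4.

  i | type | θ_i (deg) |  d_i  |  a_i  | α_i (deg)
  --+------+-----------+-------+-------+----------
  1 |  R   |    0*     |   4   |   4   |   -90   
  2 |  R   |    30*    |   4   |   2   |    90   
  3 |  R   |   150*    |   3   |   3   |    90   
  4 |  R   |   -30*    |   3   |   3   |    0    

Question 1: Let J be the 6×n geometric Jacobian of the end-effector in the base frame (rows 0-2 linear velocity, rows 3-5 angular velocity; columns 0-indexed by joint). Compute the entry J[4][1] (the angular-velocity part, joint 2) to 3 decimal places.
axis z_1 = (0.0000,1.0000,0.0000); lever o_n−o_1 = (-0.4175,9.3971,1.9731)
cross product → J_v[:, 1] = (1.9731,-0.0000,0.4175)
J_ω[:, 1] = z_1
entry J[4][1] = 1.0000

1.000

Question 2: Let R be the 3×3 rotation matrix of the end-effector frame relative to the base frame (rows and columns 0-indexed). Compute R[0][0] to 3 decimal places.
End-effector x-axis (col 0 of R) = (-0.8995,0.4330,-0.0580)
R[0][0] = -0.8995

-0.900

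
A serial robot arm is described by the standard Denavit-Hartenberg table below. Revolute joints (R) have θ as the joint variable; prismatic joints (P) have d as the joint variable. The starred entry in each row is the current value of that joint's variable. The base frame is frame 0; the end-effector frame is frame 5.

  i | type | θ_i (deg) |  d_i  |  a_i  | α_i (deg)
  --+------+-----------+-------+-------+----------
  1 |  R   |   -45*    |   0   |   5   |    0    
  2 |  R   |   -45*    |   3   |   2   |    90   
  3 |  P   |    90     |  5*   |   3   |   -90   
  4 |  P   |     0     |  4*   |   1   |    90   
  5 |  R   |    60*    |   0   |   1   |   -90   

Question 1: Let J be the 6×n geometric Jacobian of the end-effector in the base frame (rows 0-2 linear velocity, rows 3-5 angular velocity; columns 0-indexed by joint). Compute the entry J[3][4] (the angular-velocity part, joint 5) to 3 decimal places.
axis z_4 = (-1.0000,-0.0000,0.0000); lever o_n−o_4 = (-0.0000,0.8660,0.5000)
cross product → J_v[:, 4] = (-0.0000,0.5000,-0.8660)
J_ω[:, 4] = z_4
entry J[3][4] = -1.0000

-1.000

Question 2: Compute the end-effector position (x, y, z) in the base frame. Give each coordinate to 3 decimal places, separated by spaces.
after link 1: o_1 = (3.5355, -3.5355, 0.0000)
after link 2: o_2 = (3.5355, -5.5355, 3.0000)
after link 3: o_3 = (-1.4645, -5.5355, 6.0000)
after link 4: o_4 = (-1.4645, -1.5355, 7.0000)
after link 5: o_5 = (-1.4645, -0.6695, 7.5000)

-1.464 -0.670 7.500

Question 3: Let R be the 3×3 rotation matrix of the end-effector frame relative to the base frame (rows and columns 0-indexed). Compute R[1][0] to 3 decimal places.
0.866

End-effector x-axis (col 0 of R) = (-0.0000,0.8660,0.5000)
R[1][0] = 0.8660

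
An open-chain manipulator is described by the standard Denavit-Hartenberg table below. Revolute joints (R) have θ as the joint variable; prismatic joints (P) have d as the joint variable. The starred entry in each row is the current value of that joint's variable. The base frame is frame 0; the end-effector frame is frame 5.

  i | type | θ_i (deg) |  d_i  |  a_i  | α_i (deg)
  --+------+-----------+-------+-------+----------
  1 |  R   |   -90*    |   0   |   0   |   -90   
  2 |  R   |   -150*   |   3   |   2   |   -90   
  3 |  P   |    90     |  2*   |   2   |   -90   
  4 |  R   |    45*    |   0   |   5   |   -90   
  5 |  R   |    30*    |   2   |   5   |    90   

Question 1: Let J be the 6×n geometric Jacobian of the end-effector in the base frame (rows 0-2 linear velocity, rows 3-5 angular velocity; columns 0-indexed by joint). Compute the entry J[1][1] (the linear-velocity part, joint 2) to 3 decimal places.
axis z_1 = (1.0000,0.0000,0.0000); lever o_n−o_1 = (-4.1832,6.9029,-2.9562)
cross product → J_v[:, 1] = (-0.0000,2.9562,6.9029)
J_ω[:, 1] = z_1
entry J[1][1] = 2.9562

2.956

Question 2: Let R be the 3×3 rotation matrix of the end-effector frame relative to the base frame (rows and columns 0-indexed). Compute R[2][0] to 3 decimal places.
End-effector x-axis (col 0 of R) = (-0.6124,0.7392,-0.2803)
R[2][0] = -0.2803

-0.280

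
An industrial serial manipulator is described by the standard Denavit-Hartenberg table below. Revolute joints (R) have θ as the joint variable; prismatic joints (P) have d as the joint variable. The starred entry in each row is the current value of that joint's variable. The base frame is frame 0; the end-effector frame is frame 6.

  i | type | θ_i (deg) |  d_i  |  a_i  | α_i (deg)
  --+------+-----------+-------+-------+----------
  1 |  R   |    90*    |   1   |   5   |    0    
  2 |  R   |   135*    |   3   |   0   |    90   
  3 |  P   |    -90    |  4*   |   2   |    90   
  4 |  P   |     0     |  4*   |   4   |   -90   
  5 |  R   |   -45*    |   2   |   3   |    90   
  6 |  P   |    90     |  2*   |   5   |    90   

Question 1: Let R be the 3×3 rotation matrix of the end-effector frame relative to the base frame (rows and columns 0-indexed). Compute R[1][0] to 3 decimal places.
End-effector x-axis (col 0 of R) = (-0.7071,0.7071,-0.0000)
R[1][0] = 0.7071

0.707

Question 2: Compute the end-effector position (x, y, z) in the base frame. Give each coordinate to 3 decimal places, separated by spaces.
after link 1: o_1 = (0.0000, 5.0000, 1.0000)
after link 2: o_2 = (0.0000, 5.0000, 4.0000)
after link 3: o_3 = (-2.8284, 7.8284, 2.0000)
after link 4: o_4 = (0.0000, 10.6569, -2.0000)
after link 5: o_5 = (0.0858, 13.5711, -4.1213)
after link 6: o_6 = (-2.4497, 18.1066, -2.7071)

-2.450 18.107 -2.707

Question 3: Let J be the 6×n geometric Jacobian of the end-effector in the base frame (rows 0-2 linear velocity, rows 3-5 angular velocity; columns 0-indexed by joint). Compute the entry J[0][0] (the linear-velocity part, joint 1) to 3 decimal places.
axis z_0 = ẑ; lever o_n−o_0 = (-2.4497,18.1066,-2.7071)
cross product → J_v[:, 0] = (-18.1066,-2.4497,0.0000)
J_ω[:, 0] = z_0
entry J[0][0] = -18.1066

-18.107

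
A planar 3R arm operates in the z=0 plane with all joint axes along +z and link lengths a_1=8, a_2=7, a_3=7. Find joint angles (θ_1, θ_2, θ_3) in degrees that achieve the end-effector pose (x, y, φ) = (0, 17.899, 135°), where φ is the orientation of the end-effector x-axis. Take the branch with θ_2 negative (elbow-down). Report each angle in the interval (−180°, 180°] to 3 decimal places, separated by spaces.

wrist centre = target − a_3·(cos φ, sin φ) = (4.9497, 12.9493)
cos θ_2 = (192.1831−8²−7²)/(2·8·7) = 0.7070; θ_2 = -45.0093° (elbow-down)
β = atan2(12.9493,4.9497) = 69.0810°; ψ = atan2(-4.9505,12.9489) = -20.9225°
θ_1 = β − ψ = 90.0035°
θ_3 = φ − θ_1 − θ_2 = 90.0057° (wrapped to (-180°,180°])

90.004 -45.009 90.006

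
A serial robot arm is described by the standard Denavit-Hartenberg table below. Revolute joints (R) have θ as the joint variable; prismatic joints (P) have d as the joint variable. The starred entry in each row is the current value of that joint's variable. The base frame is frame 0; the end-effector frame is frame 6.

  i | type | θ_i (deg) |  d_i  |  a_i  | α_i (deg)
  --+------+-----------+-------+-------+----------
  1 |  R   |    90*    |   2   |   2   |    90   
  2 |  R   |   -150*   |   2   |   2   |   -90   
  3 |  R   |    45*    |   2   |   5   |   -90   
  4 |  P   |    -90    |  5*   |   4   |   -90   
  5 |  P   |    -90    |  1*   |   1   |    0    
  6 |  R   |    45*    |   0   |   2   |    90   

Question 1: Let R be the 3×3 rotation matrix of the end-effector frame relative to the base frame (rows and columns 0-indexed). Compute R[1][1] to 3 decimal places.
End-effector y-axis (col 1 of R) = (-0.7071,-0.6124,-0.3536)
R[1][1] = -0.6124

-0.612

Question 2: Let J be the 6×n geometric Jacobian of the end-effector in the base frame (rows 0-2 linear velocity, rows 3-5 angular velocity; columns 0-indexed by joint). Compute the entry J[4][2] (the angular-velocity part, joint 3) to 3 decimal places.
0.500

axis z_2 = (0.0000,0.5000,-0.8660); lever o_n−o_2 = (-9.4853,4.5731,-5.9209)
cross product → J_v[:, 2] = (1.0000,8.2145,4.7426)
J_ω[:, 2] = z_2
entry J[4][2] = 0.5000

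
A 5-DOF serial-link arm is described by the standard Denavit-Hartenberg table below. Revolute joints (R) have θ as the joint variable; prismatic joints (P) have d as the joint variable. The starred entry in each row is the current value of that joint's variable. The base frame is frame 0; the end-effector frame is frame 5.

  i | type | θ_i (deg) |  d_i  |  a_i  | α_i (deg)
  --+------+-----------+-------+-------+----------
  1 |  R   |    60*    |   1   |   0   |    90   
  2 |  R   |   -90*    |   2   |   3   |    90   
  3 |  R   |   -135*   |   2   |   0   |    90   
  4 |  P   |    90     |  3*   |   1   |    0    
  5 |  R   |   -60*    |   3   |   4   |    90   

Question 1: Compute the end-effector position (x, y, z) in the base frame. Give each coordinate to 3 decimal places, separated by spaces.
0.785 -6.227 4.692

after link 1: o_1 = (0.0000, 0.0000, 1.0000)
after link 2: o_2 = (1.7321, -1.0000, -2.0000)
after link 3: o_3 = (0.7321, -2.7321, -2.0000)
after link 4: o_4 = (2.0692, -4.6587, 0.1213)
after link 5: o_5 = (0.7850, -6.2267, 4.6921)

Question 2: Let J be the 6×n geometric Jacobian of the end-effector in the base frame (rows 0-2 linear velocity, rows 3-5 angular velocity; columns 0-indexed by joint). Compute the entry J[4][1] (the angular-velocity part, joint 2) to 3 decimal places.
axis z_1 = (0.8660,-0.5000,0.0000); lever o_n−o_1 = (0.7850,-6.2267,3.6921)
cross product → J_v[:, 1] = (-1.8461,-3.1975,-5.0000)
J_ω[:, 1] = z_1
entry J[4][1] = -0.5000

-0.500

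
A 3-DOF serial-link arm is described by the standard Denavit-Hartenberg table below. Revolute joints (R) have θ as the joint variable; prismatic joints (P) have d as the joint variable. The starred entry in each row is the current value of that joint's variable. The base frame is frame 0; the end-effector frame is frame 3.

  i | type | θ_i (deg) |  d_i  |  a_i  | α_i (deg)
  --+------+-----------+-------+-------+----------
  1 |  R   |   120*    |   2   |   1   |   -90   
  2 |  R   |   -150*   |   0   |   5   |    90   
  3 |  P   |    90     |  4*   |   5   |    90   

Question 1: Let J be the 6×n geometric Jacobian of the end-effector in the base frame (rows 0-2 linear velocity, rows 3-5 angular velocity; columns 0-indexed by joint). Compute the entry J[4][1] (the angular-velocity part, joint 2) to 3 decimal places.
-0.500

axis z_1 = (-0.8660,-0.5000,0.0000); lever o_n−o_1 = (-1.1651,-7.9821,-0.9641)
cross product → J_v[:, 1] = (0.4821,-0.8349,6.3301)
J_ω[:, 1] = z_1
entry J[4][1] = -0.5000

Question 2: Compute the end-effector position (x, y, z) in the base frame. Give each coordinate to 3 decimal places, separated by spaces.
-1.665 -7.116 1.036

after link 1: o_1 = (-0.5000, 0.8660, 2.0000)
after link 2: o_2 = (1.6651, -2.8840, 4.5000)
after link 3: o_3 = (-1.6651, -7.1160, 1.0359)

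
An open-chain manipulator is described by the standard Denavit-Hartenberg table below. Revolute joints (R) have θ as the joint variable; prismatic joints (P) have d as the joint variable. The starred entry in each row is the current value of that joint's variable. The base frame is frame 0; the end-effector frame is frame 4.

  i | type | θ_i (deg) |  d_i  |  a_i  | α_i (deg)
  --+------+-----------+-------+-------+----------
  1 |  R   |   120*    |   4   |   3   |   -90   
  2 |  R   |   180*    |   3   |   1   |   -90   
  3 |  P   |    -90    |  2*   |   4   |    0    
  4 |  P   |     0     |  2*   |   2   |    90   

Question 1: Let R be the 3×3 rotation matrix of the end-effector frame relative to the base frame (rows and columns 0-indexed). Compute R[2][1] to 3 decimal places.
End-effector y-axis (col 1 of R) = (0.0000,-0.0000,1.0000)
R[2][1] = 1.0000

1.000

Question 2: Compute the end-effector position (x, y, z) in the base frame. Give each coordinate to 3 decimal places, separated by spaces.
-8.794 -2.768 8.000

after link 1: o_1 = (-1.5000, 2.5981, 4.0000)
after link 2: o_2 = (-3.5981, 0.2321, 4.0000)
after link 3: o_3 = (-7.0622, -1.7679, 6.0000)
after link 4: o_4 = (-8.7942, -2.7679, 8.0000)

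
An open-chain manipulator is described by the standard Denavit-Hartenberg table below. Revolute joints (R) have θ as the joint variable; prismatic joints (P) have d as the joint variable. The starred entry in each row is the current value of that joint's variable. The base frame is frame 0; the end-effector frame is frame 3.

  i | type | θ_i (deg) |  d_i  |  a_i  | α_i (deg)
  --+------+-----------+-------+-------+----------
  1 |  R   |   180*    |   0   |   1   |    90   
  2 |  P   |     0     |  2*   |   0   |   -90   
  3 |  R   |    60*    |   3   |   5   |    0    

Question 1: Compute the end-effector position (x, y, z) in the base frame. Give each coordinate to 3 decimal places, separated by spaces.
-3.500 -2.330 3.000

after link 1: o_1 = (-1.0000, 0.0000, 0.0000)
after link 2: o_2 = (-1.0000, 2.0000, 0.0000)
after link 3: o_3 = (-3.5000, -2.3301, 3.0000)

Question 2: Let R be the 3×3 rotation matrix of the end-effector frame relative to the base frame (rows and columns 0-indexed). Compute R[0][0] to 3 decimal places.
End-effector x-axis (col 0 of R) = (-0.5000,-0.8660,0.0000)
R[0][0] = -0.5000

-0.500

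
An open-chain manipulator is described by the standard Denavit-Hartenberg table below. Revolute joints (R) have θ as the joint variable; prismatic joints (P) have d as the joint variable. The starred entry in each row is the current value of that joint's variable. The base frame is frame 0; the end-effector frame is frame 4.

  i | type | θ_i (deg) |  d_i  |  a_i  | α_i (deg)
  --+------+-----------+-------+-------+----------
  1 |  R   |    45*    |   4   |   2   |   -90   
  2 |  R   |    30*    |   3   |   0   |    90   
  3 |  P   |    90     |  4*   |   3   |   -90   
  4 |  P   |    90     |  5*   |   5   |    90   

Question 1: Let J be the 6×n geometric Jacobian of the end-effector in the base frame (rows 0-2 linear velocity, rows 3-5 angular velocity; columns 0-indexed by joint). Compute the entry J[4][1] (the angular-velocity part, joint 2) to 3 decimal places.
axis z_1 = (-0.7071,0.7071,0.0000); lever o_n−o_1 = (-7.6581,0.8272,1.6340)
cross product → J_v[:, 1] = (1.1554,1.1554,4.8301)
J_ω[:, 1] = z_1
entry J[4][1] = 0.7071

0.707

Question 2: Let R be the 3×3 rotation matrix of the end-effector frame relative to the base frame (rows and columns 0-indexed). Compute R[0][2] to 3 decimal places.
-0.707

End-effector z-axis (col 2 of R) = (-0.7071,0.7071,0.0000)
R[0][2] = -0.7071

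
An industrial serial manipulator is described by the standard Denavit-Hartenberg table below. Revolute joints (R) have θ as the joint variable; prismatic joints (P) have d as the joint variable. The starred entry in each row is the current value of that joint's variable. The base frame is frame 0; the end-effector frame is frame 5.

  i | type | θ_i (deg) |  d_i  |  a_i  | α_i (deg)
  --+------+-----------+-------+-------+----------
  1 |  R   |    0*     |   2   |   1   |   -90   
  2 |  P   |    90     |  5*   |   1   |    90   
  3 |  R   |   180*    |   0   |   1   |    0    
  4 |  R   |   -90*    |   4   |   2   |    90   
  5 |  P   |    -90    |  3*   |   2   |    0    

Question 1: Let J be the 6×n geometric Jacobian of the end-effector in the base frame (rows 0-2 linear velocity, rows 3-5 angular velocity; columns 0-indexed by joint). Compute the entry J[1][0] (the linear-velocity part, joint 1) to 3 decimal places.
3.000

axis z_0 = ẑ; lever o_n−o_0 = (3.0000,7.0000,-1.0000)
cross product → J_v[:, 0] = (-7.0000,3.0000,0.0000)
J_ω[:, 0] = z_0
entry J[1][0] = 3.0000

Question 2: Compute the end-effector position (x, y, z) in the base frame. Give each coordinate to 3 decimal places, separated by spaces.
after link 1: o_1 = (1.0000, 0.0000, 2.0000)
after link 2: o_2 = (1.0000, 5.0000, 1.0000)
after link 3: o_3 = (1.0000, 5.0000, 2.0000)
after link 4: o_4 = (5.0000, 7.0000, 2.0000)
after link 5: o_5 = (3.0000, 7.0000, -1.0000)

3.000 7.000 -1.000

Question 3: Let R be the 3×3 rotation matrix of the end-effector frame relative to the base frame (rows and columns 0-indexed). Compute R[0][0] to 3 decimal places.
End-effector x-axis (col 0 of R) = (-1.0000,0.0000,-0.0000)
R[0][0] = -1.0000

-1.000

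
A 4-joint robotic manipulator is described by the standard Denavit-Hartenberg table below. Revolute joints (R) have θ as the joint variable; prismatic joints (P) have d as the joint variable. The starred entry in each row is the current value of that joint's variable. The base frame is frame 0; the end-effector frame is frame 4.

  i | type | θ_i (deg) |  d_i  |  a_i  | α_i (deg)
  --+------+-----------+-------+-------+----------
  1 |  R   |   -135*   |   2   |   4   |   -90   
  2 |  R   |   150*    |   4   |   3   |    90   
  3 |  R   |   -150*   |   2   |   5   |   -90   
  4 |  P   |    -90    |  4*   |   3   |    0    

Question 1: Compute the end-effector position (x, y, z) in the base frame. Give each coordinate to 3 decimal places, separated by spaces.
after link 1: o_1 = (-2.8284, -2.8284, 2.0000)
after link 2: o_2 = (1.8371, -3.8197, 0.5000)
after link 3: o_3 = (-3.2894, -5.4107, 0.9330)
after link 4: o_4 = (-5.5748, -2.7972, -2.6651)

-5.575 -2.797 -2.665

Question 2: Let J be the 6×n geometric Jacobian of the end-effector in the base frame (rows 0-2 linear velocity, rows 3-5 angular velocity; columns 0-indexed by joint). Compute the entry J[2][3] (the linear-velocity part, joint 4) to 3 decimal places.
prismatic axis z_3 = (-0.3062,0.9186,-0.2500)
J_v[:, 3] = z_3; J_ω[:, 3] = (0,0,0)
entry J[2][3] = -0.2500

-0.250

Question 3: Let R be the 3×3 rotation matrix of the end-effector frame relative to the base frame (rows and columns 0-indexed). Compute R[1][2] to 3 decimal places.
0.919

End-effector z-axis (col 2 of R) = (-0.3062,0.9186,-0.2500)
R[1][2] = 0.9186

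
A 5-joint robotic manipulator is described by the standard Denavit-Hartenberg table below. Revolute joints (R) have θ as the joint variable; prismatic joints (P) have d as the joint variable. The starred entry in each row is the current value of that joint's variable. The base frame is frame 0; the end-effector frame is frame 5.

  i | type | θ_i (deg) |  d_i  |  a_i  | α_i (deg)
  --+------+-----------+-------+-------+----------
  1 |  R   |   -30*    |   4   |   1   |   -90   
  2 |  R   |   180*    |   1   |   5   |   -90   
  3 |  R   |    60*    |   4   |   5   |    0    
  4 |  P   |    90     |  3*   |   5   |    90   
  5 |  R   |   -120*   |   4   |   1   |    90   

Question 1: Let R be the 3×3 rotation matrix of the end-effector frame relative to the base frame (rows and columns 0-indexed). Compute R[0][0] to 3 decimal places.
End-effector x-axis (col 0 of R) = (-0.2500,0.4330,-0.8660)
R[0][0] = -0.2500

-0.250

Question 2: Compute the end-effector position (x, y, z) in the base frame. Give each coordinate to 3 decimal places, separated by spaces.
-8.508 -5.531 10.134

after link 1: o_1 = (0.8660, -0.5000, 4.0000)
after link 2: o_2 = (-2.9641, 2.8660, 4.0000)
after link 3: o_3 = (-7.2942, 0.3660, 8.0000)
after link 4: o_4 = (-4.7942, -3.9641, 11.0000)
after link 5: o_5 = (-8.5083, -5.5311, 10.1340)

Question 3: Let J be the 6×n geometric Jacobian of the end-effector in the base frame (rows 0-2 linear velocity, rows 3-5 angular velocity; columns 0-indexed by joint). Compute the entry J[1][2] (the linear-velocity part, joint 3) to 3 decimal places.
axis z_2 = (-0.0000,0.0000,1.0000); lever o_n−o_2 = (-5.5442,-8.3971,6.1340)
cross product → J_v[:, 2] = (8.3971,-5.5442,0.0000)
J_ω[:, 2] = z_2
entry J[1][2] = -5.5442

-5.544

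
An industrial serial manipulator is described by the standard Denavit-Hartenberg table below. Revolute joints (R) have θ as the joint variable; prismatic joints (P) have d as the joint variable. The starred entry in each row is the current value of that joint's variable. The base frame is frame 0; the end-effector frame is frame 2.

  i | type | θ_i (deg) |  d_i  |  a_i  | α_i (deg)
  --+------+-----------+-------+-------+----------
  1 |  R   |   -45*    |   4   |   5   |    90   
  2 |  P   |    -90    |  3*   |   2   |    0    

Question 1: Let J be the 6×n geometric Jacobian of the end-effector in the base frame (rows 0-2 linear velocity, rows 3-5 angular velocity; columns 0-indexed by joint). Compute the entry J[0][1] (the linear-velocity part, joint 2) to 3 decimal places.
-0.707

prismatic axis z_1 = (-0.7071,-0.7071,0.0000)
J_v[:, 1] = z_1; J_ω[:, 1] = (0,0,0)
entry J[0][1] = -0.7071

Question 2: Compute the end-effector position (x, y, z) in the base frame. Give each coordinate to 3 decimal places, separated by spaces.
after link 1: o_1 = (3.5355, -3.5355, 4.0000)
after link 2: o_2 = (1.4142, -5.6569, 2.0000)

1.414 -5.657 2.000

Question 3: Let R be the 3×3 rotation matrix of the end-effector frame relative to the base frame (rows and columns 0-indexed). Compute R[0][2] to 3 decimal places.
-0.707

End-effector z-axis (col 2 of R) = (-0.7071,-0.7071,0.0000)
R[0][2] = -0.7071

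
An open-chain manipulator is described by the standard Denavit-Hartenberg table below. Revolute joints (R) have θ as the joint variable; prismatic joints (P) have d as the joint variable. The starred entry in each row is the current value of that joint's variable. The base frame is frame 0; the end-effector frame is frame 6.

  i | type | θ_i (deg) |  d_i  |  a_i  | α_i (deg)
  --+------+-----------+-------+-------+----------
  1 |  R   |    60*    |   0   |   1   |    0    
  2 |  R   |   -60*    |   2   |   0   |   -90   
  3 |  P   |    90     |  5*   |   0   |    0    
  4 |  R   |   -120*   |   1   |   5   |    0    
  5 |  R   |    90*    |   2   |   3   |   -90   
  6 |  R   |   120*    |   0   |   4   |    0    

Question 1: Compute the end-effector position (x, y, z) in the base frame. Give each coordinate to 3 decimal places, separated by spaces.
5.330 5.402 3.634

after link 1: o_1 = (0.5000, 0.8660, 0.0000)
after link 2: o_2 = (0.5000, 0.8660, 2.0000)
after link 3: o_3 = (0.5000, 5.8660, 2.0000)
after link 4: o_4 = (4.8301, 6.8660, 4.5000)
after link 5: o_5 = (6.3301, 8.8660, 1.9019)
after link 6: o_6 = (5.3301, 5.4019, 3.6340)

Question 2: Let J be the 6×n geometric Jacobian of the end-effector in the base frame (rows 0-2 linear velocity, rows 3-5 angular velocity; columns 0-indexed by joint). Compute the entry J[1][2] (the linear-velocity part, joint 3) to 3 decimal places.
prismatic axis z_2 = (0.0000,1.0000,0.0000)
J_v[:, 2] = z_2; J_ω[:, 2] = (0,0,0)
entry J[1][2] = 1.0000

1.000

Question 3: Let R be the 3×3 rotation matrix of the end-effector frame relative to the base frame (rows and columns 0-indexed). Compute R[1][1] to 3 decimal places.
End-effector y-axis (col 1 of R) = (-0.4330,0.5000,0.7500)
R[1][1] = 0.5000

0.500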